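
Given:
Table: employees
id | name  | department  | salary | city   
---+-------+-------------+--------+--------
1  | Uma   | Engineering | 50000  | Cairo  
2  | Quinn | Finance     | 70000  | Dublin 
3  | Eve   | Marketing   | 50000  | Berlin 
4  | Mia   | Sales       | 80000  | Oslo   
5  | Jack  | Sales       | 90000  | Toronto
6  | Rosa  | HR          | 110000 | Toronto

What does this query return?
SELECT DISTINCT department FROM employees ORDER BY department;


All 'department' values (row order): Engineering, Finance, Marketing, Sales, Sales, HR
Removing duplicates leaves 5 unique value(s).

5 values:
Engineering
Finance
HR
Marketing
Sales


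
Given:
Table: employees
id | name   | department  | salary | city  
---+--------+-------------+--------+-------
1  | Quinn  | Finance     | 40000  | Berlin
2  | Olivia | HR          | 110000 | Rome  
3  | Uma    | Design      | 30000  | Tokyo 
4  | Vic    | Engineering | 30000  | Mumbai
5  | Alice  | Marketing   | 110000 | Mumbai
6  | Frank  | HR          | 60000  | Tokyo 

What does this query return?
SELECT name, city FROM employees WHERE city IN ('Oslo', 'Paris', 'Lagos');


Filtering: city IN ('Oslo', 'Paris', 'Lagos')
Matching: 0 rows

Empty result set (0 rows)


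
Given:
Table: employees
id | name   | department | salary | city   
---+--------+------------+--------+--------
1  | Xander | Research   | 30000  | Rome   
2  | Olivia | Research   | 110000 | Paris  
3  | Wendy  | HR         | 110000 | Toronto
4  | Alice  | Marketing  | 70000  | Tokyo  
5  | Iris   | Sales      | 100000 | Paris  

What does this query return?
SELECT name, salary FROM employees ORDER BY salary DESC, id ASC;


Sorting by salary DESC, then id ASC for ties

5 rows:
Olivia, 110000
Wendy, 110000
Iris, 100000
Alice, 70000
Xander, 30000


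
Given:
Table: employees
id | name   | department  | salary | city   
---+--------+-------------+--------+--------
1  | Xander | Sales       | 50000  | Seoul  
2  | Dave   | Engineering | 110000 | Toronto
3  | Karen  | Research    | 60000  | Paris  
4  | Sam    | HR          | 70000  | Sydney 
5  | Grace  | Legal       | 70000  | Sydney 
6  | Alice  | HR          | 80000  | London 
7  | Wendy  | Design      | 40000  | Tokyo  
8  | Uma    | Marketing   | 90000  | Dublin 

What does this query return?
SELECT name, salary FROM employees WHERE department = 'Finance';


Filtering: department = 'Finance'
Matching rows: 0

Empty result set (0 rows)


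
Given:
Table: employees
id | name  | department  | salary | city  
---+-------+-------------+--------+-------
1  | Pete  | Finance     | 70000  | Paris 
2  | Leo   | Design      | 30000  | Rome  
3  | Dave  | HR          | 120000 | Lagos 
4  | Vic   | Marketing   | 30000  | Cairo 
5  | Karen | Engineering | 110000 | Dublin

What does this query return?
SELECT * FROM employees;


SELECT * returns all 5 rows with all columns

5 rows:
1, Pete, Finance, 70000, Paris
2, Leo, Design, 30000, Rome
3, Dave, HR, 120000, Lagos
4, Vic, Marketing, 30000, Cairo
5, Karen, Engineering, 110000, Dublin


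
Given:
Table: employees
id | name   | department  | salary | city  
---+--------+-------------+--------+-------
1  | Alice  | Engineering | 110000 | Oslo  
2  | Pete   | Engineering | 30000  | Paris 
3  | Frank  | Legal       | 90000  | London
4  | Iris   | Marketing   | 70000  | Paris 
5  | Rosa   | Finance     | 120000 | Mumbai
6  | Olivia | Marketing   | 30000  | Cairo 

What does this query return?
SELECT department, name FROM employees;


Projecting columns: department, name

6 rows:
Engineering, Alice
Engineering, Pete
Legal, Frank
Marketing, Iris
Finance, Rosa
Marketing, Olivia


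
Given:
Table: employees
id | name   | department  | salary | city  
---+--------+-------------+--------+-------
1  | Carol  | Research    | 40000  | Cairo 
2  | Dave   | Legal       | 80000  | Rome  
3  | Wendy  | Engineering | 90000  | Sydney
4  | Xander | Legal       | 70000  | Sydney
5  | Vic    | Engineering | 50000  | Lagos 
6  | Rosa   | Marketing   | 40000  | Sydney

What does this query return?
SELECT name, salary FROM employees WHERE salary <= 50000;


Filtering: salary <= 50000
Matching: 3 rows

3 rows:
Carol, 40000
Vic, 50000
Rosa, 40000


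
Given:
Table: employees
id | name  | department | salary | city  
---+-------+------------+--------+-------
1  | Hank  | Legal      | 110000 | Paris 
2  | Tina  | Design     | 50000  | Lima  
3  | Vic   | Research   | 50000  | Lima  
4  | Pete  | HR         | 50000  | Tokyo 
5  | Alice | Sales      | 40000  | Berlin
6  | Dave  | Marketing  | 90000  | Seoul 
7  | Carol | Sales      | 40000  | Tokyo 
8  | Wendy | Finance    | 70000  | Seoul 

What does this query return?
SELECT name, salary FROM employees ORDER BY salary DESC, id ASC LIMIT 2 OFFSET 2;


Sort by salary DESC (id ASC tiebreak), then skip 2 and take 2
Rows 3 through 4

2 rows:
Wendy, 70000
Tina, 50000


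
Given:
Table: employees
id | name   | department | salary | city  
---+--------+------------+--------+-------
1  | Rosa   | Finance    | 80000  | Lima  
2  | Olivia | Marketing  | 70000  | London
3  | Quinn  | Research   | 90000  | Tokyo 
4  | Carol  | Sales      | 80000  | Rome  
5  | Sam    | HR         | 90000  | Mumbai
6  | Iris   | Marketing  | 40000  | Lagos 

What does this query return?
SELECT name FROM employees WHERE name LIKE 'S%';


LIKE 'S%' matches names starting with 'S'
Matching: 1

1 rows:
Sam


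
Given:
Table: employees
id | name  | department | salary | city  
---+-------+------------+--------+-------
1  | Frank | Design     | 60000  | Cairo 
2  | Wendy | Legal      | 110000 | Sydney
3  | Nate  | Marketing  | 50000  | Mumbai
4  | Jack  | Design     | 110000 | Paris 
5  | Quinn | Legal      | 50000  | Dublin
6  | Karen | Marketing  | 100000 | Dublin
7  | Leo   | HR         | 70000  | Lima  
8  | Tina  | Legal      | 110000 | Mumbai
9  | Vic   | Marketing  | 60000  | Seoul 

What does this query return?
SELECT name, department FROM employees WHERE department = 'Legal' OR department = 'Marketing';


Filtering: department = 'Legal' OR 'Marketing'
Matching: 6 rows

6 rows:
Wendy, Legal
Nate, Marketing
Quinn, Legal
Karen, Marketing
Tina, Legal
Vic, Marketing


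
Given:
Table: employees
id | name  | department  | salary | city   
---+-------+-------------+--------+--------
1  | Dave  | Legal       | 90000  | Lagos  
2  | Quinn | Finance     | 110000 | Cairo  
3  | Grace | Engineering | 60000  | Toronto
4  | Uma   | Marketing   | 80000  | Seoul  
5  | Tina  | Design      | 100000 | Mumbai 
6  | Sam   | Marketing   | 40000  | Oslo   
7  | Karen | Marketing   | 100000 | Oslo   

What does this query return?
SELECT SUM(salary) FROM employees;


SUM(salary) = 90000 + 110000 + 60000 + 80000 + 100000 + 40000 + 100000 = 580000

580000


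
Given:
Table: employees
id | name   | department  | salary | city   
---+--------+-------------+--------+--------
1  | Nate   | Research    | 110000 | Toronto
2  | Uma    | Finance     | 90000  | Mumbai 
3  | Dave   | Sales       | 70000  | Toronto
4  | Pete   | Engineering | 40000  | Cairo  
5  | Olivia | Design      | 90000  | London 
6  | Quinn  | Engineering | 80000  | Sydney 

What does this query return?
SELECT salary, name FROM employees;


Projecting columns: salary, name

6 rows:
110000, Nate
90000, Uma
70000, Dave
40000, Pete
90000, Olivia
80000, Quinn


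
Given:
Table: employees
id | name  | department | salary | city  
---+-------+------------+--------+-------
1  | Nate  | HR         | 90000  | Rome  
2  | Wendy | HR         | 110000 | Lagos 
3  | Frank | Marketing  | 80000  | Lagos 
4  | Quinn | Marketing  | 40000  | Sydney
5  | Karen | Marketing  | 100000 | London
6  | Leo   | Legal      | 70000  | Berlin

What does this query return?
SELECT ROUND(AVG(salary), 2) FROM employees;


SUM(salary) = 490000
COUNT = 6
ROUND(AVG, 2) = ROUND(490000 / 6, 2) = 81666.67

81666.67


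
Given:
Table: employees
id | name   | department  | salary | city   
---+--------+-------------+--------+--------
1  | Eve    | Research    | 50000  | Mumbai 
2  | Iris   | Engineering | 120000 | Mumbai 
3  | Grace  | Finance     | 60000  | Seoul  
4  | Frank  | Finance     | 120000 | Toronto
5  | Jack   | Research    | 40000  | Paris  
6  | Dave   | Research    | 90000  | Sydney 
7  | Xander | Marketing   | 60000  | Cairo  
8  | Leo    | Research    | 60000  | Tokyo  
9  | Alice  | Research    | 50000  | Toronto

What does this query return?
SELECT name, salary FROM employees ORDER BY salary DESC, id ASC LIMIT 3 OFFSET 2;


Sort by salary DESC (id ASC tiebreak), then skip 2 and take 3
Rows 3 through 5

3 rows:
Dave, 90000
Grace, 60000
Xander, 60000


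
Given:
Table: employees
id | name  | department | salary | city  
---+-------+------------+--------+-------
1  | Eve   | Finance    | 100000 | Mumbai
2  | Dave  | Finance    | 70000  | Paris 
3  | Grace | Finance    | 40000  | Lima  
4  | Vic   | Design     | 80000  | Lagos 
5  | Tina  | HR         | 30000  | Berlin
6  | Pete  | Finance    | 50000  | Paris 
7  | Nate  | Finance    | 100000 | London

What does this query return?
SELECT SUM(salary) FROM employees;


SUM(salary) = 100000 + 70000 + 40000 + 80000 + 30000 + 50000 + 100000 = 470000

470000


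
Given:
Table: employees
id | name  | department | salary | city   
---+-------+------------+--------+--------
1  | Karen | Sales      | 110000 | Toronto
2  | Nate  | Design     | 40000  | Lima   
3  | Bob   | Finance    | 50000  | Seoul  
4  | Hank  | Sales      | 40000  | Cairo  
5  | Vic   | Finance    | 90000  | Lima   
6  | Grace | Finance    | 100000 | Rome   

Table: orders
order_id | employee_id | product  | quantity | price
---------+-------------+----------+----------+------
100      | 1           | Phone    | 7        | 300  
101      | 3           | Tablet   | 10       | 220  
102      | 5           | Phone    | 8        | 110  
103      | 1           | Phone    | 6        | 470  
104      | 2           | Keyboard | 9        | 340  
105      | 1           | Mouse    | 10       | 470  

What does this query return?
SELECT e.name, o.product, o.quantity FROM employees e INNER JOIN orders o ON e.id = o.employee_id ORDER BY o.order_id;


Joining employees.id = orders.employee_id:
  employee Karen (id=1) -> order Phone
  employee Bob (id=3) -> order Tablet
  employee Vic (id=5) -> order Phone
  employee Karen (id=1) -> order Phone
  employee Nate (id=2) -> order Keyboard
  employee Karen (id=1) -> order Mouse


6 rows:
Karen, Phone, 7
Bob, Tablet, 10
Vic, Phone, 8
Karen, Phone, 6
Nate, Keyboard, 9
Karen, Mouse, 10


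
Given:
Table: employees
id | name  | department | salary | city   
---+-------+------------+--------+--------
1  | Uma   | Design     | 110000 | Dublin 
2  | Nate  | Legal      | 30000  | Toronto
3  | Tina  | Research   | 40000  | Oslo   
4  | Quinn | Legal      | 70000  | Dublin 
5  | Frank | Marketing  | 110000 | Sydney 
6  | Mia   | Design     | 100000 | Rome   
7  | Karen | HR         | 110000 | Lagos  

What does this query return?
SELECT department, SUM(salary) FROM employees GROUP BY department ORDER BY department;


Summing salary within each department:
  Design: 110000 + 100000 = 210000
  HR: 110000 = 110000
  Legal: 30000 + 70000 = 100000
  Marketing: 110000 = 110000
  Research: 40000 = 40000


5 groups:
Design, 210000
HR, 110000
Legal, 100000
Marketing, 110000
Research, 40000


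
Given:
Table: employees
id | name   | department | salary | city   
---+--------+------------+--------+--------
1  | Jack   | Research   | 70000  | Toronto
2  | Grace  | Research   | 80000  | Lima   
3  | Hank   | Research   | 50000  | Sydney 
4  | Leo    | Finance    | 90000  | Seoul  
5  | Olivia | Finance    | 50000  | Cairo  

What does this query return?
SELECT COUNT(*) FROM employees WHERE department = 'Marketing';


Counting rows where department = 'Marketing'


0


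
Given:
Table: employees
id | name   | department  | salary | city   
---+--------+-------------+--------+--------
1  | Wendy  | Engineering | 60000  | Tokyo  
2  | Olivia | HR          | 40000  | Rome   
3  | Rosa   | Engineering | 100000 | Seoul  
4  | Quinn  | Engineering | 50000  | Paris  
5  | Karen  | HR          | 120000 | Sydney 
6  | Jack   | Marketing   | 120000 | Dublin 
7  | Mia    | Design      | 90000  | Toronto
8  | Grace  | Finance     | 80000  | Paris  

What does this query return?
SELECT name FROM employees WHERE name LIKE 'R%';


LIKE 'R%' matches names starting with 'R'
Matching: 1

1 rows:
Rosa


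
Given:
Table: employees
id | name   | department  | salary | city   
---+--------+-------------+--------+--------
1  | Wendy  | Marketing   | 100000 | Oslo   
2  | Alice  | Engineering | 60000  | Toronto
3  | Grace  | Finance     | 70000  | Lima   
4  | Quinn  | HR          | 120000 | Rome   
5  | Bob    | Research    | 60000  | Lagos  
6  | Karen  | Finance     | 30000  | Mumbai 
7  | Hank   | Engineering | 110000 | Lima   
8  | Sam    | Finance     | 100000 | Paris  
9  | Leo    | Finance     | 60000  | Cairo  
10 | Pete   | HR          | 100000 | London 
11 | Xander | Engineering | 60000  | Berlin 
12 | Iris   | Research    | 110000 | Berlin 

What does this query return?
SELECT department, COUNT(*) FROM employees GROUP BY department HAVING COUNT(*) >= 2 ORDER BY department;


Groups with count >= 2:
  Engineering: 3 -> PASS
  Finance: 4 -> PASS
  HR: 2 -> PASS
  Research: 2 -> PASS
  Marketing: 1 -> filtered out


4 groups:
Engineering, 3
Finance, 4
HR, 2
Research, 2


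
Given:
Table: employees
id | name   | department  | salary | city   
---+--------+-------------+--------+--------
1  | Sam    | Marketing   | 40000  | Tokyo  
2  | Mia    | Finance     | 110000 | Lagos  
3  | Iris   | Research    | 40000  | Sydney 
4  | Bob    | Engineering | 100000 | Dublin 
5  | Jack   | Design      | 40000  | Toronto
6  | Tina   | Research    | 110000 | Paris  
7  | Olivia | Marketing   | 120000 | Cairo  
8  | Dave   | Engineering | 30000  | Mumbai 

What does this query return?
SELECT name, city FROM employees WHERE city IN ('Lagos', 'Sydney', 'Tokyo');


Filtering: city IN ('Lagos', 'Sydney', 'Tokyo')
Matching: 3 rows

3 rows:
Sam, Tokyo
Mia, Lagos
Iris, Sydney


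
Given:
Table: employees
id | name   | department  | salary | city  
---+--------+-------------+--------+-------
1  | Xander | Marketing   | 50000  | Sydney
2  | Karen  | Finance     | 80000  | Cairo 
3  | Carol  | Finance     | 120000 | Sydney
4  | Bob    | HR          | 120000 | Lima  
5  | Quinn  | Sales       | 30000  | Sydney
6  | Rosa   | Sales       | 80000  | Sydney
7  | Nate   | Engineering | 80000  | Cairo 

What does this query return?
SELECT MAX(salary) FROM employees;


Salaries: 50000, 80000, 120000, 120000, 30000, 80000, 80000
MAX = 120000

120000


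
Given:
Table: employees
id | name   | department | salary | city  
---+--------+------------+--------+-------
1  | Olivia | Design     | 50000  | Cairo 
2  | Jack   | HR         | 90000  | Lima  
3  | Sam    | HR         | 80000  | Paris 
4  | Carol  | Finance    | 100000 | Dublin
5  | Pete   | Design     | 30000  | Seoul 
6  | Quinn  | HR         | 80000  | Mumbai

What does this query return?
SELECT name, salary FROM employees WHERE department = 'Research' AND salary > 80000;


Filtering: department = 'Research' AND salary > 80000
Matching: 0 rows

Empty result set (0 rows)


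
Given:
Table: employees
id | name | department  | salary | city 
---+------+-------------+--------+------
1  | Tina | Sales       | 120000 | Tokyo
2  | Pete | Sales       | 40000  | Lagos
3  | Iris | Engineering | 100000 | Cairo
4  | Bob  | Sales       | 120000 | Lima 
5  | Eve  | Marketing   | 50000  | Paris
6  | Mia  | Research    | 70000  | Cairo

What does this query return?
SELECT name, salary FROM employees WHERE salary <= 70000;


Filtering: salary <= 70000
Matching: 3 rows

3 rows:
Pete, 40000
Eve, 50000
Mia, 70000


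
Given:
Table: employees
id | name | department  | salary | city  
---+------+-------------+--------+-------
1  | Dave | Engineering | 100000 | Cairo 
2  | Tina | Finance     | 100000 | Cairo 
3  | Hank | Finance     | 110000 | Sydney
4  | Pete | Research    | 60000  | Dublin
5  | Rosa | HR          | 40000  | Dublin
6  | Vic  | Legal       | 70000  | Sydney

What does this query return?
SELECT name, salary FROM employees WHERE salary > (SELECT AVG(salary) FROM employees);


Subquery: AVG(salary) = 80000.0
Filtering: salary > 80000.0
  Dave (100000) -> MATCH
  Tina (100000) -> MATCH
  Hank (110000) -> MATCH


3 rows:
Dave, 100000
Tina, 100000
Hank, 110000


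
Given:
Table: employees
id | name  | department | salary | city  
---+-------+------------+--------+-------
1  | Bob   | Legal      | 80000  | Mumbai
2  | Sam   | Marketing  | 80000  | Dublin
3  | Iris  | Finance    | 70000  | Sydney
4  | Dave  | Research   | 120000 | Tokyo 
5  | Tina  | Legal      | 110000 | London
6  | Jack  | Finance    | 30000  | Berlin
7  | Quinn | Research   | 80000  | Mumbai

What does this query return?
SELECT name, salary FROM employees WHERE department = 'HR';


Filtering: department = 'HR'
Matching rows: 0

Empty result set (0 rows)


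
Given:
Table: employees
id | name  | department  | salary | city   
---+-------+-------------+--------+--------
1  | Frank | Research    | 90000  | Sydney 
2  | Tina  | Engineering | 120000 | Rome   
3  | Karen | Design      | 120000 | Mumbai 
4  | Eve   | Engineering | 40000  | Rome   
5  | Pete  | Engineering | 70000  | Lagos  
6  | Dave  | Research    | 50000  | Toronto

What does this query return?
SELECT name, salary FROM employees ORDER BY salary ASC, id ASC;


Sorting by salary ASC, then id ASC for ties

6 rows:
Eve, 40000
Dave, 50000
Pete, 70000
Frank, 90000
Tina, 120000
Karen, 120000


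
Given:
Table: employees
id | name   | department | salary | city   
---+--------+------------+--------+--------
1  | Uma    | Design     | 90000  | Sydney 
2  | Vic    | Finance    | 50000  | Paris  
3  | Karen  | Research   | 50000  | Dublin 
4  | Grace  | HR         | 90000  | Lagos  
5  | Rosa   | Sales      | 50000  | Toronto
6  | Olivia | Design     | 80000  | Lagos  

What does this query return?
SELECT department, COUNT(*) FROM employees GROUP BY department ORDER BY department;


Assigning each row to its department group:
  Uma -> Design
  Vic -> Finance
  Karen -> Research
  Grace -> HR
  Rosa -> Sales
  Olivia -> Design


5 groups:
Design, 2
Finance, 1
HR, 1
Research, 1
Sales, 1


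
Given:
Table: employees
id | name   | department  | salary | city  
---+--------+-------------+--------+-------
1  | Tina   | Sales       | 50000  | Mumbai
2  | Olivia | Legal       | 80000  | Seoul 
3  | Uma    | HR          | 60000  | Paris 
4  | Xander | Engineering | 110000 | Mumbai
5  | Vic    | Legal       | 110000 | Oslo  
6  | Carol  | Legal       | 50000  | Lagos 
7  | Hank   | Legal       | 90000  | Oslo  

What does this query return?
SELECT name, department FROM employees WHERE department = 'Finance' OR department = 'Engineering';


Filtering: department = 'Finance' OR 'Engineering'
Matching: 1 rows

1 rows:
Xander, Engineering


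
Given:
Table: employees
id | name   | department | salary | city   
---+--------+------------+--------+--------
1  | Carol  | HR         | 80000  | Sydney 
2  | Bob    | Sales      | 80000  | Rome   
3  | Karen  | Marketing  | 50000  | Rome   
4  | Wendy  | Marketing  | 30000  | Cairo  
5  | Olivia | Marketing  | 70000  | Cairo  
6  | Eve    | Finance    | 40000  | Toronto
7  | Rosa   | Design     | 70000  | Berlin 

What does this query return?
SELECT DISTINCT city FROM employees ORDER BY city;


All 'city' values (row order): Sydney, Rome, Rome, Cairo, Cairo, Toronto, Berlin
Removing duplicates leaves 5 unique value(s).

5 values:
Berlin
Cairo
Rome
Sydney
Toronto


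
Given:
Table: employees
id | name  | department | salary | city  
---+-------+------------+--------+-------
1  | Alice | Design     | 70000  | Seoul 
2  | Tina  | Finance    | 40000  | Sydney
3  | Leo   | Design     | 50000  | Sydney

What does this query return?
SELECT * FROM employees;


SELECT * returns all 3 rows with all columns

3 rows:
1, Alice, Design, 70000, Seoul
2, Tina, Finance, 40000, Sydney
3, Leo, Design, 50000, Sydney


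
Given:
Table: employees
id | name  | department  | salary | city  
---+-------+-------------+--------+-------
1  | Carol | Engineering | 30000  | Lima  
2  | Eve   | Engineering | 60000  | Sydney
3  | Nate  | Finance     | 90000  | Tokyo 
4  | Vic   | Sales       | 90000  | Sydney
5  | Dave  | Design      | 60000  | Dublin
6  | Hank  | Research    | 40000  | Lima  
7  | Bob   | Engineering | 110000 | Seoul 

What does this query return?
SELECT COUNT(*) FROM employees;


COUNT(*) counts all rows

7


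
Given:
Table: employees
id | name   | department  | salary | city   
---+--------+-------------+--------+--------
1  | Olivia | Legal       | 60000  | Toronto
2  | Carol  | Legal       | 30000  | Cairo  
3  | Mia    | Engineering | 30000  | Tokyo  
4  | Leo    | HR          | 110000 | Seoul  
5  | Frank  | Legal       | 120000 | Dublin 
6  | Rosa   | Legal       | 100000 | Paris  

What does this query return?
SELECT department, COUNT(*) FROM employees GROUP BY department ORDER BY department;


Assigning each row to its department group:
  Olivia -> Legal
  Carol -> Legal
  Mia -> Engineering
  Leo -> HR
  Frank -> Legal
  Rosa -> Legal


3 groups:
Engineering, 1
HR, 1
Legal, 4


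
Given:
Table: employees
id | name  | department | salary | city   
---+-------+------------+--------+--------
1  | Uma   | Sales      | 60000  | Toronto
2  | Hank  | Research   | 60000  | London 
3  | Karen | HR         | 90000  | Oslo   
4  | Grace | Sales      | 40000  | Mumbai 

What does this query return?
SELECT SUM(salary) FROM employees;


SUM(salary) = 60000 + 60000 + 90000 + 40000 = 250000

250000


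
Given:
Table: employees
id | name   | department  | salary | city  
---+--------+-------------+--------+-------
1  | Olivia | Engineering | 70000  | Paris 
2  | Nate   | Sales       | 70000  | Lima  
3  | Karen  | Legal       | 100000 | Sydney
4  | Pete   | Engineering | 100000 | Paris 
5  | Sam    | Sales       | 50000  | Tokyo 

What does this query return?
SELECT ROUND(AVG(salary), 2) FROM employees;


SUM(salary) = 390000
COUNT = 5
ROUND(AVG, 2) = ROUND(390000 / 5, 2) = 78000.0

78000.0


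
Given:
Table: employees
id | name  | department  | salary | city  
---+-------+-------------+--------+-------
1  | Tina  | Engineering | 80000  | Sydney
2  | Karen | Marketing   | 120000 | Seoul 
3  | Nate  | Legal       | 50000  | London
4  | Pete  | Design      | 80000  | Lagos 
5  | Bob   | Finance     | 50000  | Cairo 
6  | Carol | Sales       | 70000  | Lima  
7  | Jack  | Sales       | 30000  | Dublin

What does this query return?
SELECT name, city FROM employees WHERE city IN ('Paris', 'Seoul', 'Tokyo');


Filtering: city IN ('Paris', 'Seoul', 'Tokyo')
Matching: 1 rows

1 rows:
Karen, Seoul


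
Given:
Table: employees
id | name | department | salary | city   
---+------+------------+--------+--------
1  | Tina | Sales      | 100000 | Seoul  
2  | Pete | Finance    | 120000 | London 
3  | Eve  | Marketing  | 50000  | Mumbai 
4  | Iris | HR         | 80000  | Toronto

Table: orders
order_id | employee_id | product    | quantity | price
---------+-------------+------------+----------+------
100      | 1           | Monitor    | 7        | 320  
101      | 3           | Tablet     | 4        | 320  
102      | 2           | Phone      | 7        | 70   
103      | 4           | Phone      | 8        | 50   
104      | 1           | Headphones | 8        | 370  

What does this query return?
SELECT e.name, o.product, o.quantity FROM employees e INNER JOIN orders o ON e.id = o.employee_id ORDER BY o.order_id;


Joining employees.id = orders.employee_id:
  employee Tina (id=1) -> order Monitor
  employee Eve (id=3) -> order Tablet
  employee Pete (id=2) -> order Phone
  employee Iris (id=4) -> order Phone
  employee Tina (id=1) -> order Headphones


5 rows:
Tina, Monitor, 7
Eve, Tablet, 4
Pete, Phone, 7
Iris, Phone, 8
Tina, Headphones, 8


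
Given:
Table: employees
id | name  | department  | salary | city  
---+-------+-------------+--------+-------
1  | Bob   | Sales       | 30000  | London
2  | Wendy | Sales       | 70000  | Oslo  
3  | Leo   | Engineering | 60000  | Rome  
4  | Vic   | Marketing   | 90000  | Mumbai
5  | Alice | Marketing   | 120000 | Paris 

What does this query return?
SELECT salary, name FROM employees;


Projecting columns: salary, name

5 rows:
30000, Bob
70000, Wendy
60000, Leo
90000, Vic
120000, Alice


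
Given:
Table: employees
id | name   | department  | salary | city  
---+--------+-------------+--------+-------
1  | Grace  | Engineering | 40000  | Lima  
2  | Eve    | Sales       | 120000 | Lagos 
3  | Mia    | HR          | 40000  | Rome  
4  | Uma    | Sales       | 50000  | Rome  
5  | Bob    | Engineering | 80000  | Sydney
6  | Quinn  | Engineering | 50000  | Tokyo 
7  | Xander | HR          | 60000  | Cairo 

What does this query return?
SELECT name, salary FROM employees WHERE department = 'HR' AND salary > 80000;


Filtering: department = 'HR' AND salary > 80000
Matching: 0 rows

Empty result set (0 rows)


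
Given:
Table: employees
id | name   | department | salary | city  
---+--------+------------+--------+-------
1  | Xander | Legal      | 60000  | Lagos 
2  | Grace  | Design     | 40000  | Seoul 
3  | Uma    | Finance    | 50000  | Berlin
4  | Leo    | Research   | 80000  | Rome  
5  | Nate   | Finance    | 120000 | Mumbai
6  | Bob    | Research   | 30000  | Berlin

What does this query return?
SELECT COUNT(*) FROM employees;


COUNT(*) counts all rows

6


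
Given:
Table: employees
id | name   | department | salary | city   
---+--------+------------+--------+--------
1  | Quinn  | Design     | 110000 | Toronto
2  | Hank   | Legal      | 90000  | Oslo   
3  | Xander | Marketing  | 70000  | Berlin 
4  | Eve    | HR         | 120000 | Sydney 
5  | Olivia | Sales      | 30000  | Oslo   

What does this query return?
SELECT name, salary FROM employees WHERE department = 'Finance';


Filtering: department = 'Finance'
Matching rows: 0

Empty result set (0 rows)


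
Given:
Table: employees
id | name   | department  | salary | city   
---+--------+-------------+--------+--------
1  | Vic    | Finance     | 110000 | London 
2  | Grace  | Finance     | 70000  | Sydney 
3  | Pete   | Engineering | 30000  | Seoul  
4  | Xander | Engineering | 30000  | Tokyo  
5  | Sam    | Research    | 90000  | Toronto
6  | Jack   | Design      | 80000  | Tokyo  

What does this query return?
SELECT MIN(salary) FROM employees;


Salaries: 110000, 70000, 30000, 30000, 90000, 80000
MIN = 30000

30000


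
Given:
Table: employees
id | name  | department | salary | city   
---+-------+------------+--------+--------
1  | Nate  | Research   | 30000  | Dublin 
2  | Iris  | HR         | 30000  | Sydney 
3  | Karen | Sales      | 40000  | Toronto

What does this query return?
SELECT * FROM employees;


SELECT * returns all 3 rows with all columns

3 rows:
1, Nate, Research, 30000, Dublin
2, Iris, HR, 30000, Sydney
3, Karen, Sales, 40000, Toronto


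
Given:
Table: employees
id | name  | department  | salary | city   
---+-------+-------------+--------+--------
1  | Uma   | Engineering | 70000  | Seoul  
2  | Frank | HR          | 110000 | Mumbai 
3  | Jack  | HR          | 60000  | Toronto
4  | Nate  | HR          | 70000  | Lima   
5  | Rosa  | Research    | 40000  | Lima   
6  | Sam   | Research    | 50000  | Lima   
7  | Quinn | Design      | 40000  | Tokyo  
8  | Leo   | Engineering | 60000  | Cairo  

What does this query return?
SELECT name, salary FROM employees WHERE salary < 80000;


Filtering: salary < 80000
Matching: 7 rows

7 rows:
Uma, 70000
Jack, 60000
Nate, 70000
Rosa, 40000
Sam, 50000
Quinn, 40000
Leo, 60000


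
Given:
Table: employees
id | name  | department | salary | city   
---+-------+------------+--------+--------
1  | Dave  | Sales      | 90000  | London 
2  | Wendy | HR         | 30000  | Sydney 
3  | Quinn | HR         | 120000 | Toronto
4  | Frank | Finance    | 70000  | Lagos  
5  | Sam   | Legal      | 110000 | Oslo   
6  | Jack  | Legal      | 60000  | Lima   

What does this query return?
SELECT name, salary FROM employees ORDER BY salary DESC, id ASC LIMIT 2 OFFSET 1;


Sort by salary DESC (id ASC tiebreak), then skip 1 and take 2
Rows 2 through 3

2 rows:
Sam, 110000
Dave, 90000


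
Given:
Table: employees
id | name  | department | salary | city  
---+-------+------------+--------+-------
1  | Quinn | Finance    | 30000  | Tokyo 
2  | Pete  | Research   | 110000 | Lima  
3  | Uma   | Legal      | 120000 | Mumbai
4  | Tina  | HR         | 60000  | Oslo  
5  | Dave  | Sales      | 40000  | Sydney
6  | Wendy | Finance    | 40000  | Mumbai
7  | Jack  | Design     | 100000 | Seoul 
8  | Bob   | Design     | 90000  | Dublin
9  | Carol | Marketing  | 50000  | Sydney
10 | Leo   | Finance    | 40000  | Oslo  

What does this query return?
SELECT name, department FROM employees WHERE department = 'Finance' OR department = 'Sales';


Filtering: department = 'Finance' OR 'Sales'
Matching: 4 rows

4 rows:
Quinn, Finance
Dave, Sales
Wendy, Finance
Leo, Finance


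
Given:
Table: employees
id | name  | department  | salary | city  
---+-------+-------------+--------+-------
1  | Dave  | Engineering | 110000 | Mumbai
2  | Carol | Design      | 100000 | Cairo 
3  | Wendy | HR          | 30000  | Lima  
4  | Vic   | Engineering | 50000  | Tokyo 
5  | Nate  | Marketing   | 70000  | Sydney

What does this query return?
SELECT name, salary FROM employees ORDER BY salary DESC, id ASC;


Sorting by salary DESC, then id ASC for ties

5 rows:
Dave, 110000
Carol, 100000
Nate, 70000
Vic, 50000
Wendy, 30000


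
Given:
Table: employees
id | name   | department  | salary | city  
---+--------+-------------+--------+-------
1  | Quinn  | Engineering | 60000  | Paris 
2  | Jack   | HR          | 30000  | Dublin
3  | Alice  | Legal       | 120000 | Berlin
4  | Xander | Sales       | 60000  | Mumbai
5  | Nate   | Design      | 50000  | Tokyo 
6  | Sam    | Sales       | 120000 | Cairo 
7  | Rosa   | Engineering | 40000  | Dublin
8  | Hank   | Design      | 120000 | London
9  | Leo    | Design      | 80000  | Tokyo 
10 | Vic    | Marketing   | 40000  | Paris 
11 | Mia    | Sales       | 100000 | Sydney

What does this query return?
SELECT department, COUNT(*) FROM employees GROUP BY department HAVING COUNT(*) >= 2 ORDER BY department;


Groups with count >= 2:
  Design: 3 -> PASS
  Engineering: 2 -> PASS
  Sales: 3 -> PASS
  HR: 1 -> filtered out
  Legal: 1 -> filtered out
  Marketing: 1 -> filtered out


3 groups:
Design, 3
Engineering, 2
Sales, 3


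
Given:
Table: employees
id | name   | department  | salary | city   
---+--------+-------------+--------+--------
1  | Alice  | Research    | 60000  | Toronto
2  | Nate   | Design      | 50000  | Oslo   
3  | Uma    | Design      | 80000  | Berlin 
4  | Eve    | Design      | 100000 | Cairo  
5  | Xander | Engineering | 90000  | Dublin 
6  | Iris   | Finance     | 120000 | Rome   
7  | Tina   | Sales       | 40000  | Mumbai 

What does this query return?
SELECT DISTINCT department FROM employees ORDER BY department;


All 'department' values (row order): Research, Design, Design, Design, Engineering, Finance, Sales
Removing duplicates leaves 5 unique value(s).

5 values:
Design
Engineering
Finance
Research
Sales


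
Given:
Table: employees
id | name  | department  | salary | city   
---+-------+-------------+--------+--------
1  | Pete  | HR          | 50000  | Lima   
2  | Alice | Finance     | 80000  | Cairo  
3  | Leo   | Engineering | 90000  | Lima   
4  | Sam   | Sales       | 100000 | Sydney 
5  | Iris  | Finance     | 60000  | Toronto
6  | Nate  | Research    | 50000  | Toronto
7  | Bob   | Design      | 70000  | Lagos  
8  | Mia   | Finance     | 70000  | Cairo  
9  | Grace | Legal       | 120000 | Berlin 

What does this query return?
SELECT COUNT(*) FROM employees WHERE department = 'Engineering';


Counting rows where department = 'Engineering'
  Leo -> MATCH


1


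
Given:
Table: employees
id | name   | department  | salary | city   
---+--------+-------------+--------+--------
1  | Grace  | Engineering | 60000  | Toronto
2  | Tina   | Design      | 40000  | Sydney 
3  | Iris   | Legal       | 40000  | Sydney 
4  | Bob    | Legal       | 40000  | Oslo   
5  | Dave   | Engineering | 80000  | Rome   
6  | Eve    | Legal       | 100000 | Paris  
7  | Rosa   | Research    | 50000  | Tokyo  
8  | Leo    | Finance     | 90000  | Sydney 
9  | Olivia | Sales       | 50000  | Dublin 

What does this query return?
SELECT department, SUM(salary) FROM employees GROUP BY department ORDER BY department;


Summing salary within each department:
  Design: 40000 = 40000
  Engineering: 60000 + 80000 = 140000
  Finance: 90000 = 90000
  Legal: 40000 + 40000 + 100000 = 180000
  Research: 50000 = 50000
  Sales: 50000 = 50000


6 groups:
Design, 40000
Engineering, 140000
Finance, 90000
Legal, 180000
Research, 50000
Sales, 50000


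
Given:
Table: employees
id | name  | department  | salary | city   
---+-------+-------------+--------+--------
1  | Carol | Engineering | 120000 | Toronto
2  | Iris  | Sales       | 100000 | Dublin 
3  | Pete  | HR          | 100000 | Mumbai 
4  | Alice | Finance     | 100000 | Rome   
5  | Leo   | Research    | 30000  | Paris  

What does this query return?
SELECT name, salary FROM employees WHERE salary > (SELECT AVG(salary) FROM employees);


Subquery: AVG(salary) = 90000.0
Filtering: salary > 90000.0
  Carol (120000) -> MATCH
  Iris (100000) -> MATCH
  Pete (100000) -> MATCH
  Alice (100000) -> MATCH


4 rows:
Carol, 120000
Iris, 100000
Pete, 100000
Alice, 100000


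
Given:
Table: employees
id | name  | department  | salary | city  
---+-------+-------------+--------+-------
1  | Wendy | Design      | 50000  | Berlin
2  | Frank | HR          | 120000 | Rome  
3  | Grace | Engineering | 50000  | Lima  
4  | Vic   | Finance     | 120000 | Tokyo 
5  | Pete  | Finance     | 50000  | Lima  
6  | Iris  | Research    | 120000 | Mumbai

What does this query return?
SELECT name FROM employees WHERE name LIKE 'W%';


LIKE 'W%' matches names starting with 'W'
Matching: 1

1 rows:
Wendy


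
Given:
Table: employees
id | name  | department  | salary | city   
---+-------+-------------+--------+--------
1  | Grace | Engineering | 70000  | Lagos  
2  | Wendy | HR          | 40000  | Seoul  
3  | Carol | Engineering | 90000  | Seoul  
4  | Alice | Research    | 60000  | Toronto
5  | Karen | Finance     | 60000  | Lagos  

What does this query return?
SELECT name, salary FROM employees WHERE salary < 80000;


Filtering: salary < 80000
Matching: 4 rows

4 rows:
Grace, 70000
Wendy, 40000
Alice, 60000
Karen, 60000


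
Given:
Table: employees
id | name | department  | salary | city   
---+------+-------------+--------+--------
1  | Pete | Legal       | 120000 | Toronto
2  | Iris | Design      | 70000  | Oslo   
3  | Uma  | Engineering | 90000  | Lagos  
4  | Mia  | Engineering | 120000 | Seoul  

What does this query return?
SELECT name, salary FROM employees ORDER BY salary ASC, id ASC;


Sorting by salary ASC, then id ASC for ties

4 rows:
Iris, 70000
Uma, 90000
Pete, 120000
Mia, 120000


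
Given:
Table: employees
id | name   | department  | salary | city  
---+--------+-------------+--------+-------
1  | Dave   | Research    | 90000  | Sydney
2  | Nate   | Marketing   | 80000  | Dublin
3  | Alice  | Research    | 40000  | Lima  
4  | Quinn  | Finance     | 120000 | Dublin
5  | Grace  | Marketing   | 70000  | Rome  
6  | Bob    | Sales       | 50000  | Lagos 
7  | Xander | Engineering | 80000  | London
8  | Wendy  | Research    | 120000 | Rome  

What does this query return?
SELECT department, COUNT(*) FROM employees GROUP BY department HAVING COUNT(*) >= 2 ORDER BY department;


Groups with count >= 2:
  Marketing: 2 -> PASS
  Research: 3 -> PASS
  Engineering: 1 -> filtered out
  Finance: 1 -> filtered out
  Sales: 1 -> filtered out


2 groups:
Marketing, 2
Research, 3


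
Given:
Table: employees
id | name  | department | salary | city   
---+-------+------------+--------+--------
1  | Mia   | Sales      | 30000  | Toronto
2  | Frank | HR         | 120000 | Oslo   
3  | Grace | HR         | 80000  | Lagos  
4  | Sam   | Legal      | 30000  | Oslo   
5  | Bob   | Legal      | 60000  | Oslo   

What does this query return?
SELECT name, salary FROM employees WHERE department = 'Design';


Filtering: department = 'Design'
Matching rows: 0

Empty result set (0 rows)


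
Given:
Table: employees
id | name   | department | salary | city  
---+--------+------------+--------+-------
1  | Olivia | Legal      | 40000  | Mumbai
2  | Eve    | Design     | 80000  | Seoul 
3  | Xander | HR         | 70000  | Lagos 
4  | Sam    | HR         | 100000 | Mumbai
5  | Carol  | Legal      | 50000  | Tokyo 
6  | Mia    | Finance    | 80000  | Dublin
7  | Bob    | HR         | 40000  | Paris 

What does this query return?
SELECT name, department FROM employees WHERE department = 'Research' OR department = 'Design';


Filtering: department = 'Research' OR 'Design'
Matching: 1 rows

1 rows:
Eve, Design


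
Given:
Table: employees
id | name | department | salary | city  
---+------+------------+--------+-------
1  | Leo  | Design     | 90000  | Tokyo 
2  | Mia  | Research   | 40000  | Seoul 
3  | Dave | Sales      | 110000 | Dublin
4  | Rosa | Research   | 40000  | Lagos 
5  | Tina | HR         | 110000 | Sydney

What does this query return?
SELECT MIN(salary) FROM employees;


Salaries: 90000, 40000, 110000, 40000, 110000
MIN = 40000

40000


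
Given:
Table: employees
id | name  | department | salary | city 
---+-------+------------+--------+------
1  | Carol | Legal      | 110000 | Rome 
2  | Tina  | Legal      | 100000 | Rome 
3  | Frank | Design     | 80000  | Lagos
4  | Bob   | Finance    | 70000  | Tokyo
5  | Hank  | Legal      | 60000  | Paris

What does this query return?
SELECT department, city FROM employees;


Projecting columns: department, city

5 rows:
Legal, Rome
Legal, Rome
Design, Lagos
Finance, Tokyo
Legal, Paris


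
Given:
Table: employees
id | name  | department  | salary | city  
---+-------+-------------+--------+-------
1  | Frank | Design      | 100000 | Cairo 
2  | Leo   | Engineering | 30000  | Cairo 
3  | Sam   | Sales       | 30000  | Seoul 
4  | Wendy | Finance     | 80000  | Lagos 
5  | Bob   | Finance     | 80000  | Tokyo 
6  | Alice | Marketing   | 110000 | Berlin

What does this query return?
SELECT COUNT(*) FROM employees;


COUNT(*) counts all rows

6


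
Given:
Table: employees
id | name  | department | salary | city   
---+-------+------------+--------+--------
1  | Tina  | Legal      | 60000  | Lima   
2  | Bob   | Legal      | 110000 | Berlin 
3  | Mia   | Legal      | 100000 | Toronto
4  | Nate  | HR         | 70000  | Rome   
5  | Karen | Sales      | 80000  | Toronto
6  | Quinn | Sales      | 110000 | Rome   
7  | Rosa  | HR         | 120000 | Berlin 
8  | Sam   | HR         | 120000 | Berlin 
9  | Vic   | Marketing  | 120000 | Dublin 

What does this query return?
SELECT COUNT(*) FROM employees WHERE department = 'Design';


Counting rows where department = 'Design'


0


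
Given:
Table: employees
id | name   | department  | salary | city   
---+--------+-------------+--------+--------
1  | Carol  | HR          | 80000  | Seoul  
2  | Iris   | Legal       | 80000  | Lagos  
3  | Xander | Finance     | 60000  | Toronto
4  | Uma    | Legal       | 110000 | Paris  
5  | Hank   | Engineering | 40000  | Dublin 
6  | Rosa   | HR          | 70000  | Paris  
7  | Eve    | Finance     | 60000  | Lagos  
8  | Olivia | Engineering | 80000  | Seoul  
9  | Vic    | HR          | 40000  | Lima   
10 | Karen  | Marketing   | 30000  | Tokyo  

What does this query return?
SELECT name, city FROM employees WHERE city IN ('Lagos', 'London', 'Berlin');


Filtering: city IN ('Lagos', 'London', 'Berlin')
Matching: 2 rows

2 rows:
Iris, Lagos
Eve, Lagos


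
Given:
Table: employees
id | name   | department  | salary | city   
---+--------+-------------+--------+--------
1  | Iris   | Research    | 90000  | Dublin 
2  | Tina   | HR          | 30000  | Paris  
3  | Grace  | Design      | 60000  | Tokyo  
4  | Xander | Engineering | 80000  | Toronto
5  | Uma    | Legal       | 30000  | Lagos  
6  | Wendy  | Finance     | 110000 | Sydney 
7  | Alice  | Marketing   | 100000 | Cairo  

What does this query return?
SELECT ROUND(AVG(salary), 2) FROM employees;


SUM(salary) = 500000
COUNT = 7
ROUND(AVG, 2) = ROUND(500000 / 7, 2) = 71428.57

71428.57
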